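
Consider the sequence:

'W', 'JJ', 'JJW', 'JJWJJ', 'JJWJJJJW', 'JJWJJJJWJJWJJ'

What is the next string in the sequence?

Each term (from the third on) is the previous term followed by the one before it: term 3 = JJ·W = JJW.
Continuing: JJWJJJJWJJWJJ · JJWJJJJW gives term 7.

JJWJJJJWJJWJJJJWJJJJW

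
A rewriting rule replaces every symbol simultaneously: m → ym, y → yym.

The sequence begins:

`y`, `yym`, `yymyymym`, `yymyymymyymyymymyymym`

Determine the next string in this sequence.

Applying the rule to each of the 21 symbols of yymyymymyymyymymyymym gives the pieces yym yym ym yym yym ym yym ym yym yym ym yym yym ym yym ym yym yym ym yym ym, which concatenate to the answer.

yymyymymyymyymymyymymyymyymymyymyymymyymymyymyymymyymym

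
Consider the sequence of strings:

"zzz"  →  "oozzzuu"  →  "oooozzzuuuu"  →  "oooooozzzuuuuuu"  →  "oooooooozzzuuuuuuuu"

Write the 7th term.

Each term wraps the previous one in oo on the left and uu on the right.
From oooooooozzzuuuuuuuu, 2 further steps: oooooooozzzuuuuuuuu → oooooooooozzzuuuuuuuuuu → (answer).

oooooooooooozzzuuuuuuuuuuuu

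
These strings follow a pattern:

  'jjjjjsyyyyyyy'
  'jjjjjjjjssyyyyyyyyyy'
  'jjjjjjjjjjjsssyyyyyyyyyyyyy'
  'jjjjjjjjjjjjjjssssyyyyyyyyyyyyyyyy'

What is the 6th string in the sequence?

Term n consists of 3n-1 j's, followed by n-1 s's, followed by 3n+1 y's, where the shown terms are n = 2, 3, 4, 5.
For term 6, n = 7, so the run lengths are 20, 6, 22.

jjjjjjjjjjjjjjjjjjjjssssssyyyyyyyyyyyyyyyyyyyyyy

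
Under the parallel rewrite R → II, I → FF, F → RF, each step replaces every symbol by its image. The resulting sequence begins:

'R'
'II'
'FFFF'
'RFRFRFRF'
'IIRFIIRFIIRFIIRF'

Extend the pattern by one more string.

Replace each of the 16 characters of IIRFIIRFIIRFIIRF in place — FF FF II RF FF FF II RF FF FF II RF FF FF II RF — and concatenate.

FFFFIIRFFFFFIIRFFFFFIIRFFFFFIIRF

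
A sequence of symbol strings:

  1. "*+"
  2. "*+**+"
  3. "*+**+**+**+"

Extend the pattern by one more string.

*+**+**+**+**+**+**+**+

Every step duplicates the string with '*' between the halves.
One more doubling of *+**+**+**+ gives the answer.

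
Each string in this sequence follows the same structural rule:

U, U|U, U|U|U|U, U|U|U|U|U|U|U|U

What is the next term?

Each string is two copies of the previous one joined by '|'.
Doubling U|U|U|U|U|U|U|U with '|' between the halves:

U|U|U|U|U|U|U|U|U|U|U|U|U|U|U|U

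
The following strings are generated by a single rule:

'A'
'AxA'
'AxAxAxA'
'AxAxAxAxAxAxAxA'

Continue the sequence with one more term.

Every step duplicates the string with 'x' between the halves.
One more doubling of AxAxAxAxAxAxAxA gives the answer.

AxAxAxAxAxAxAxAxAxAxAxAxAxAxAxA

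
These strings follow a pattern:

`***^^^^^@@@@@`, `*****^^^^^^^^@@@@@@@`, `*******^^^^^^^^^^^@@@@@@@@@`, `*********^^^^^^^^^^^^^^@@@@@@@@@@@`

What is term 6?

Term n consists of 2n-1 *'s, followed by 3n-1 ^'s, followed by 2n+1 @'s, where the shown terms are n = 2, 3, 4, 5.
For term 6, n = 7, so the run lengths are 13, 20, 15.

*************^^^^^^^^^^^^^^^^^^^^@@@@@@@@@@@@@@@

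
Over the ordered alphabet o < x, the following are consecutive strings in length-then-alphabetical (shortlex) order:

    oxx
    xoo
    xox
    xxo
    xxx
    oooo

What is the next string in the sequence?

ooox

Treat oooo as a base-2 numeral over the given alphabet and add one, carrying through any trailing x's.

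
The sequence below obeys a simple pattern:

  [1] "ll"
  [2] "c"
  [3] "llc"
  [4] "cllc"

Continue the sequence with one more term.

Each term (from the third on) is the two preceding terms concatenated in order: term 3 = ll·c = llc.
The next term joins llc and cllc.

llccllc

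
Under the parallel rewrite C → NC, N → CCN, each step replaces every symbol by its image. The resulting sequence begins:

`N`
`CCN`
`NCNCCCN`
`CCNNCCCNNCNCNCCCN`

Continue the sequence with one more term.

NCNCCCNCCNNCNCNCCCNCCNNCCCNNCCCNNCNCNCCCN

Replace each of the 17 characters of CCNNCCCNNCNCNCCCN in place — NC NC CCN CCN NC NC NC CCN CCN NC CCN NC CCN NC NC NC CCN — and concatenate.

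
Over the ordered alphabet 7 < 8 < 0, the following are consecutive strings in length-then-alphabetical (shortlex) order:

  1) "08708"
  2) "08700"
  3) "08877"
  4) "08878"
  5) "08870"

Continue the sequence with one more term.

Treat 08870 as a base-3 numeral over the given alphabet and add one, carrying through any trailing 0's.

08887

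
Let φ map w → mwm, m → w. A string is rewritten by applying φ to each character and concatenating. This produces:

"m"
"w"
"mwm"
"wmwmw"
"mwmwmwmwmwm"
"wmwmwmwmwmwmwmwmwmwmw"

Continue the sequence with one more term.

Rewriting the 21 symbols of wmwmwmwmwmwmwmwmwmwmw one by one yields mwm w mwm w mwm w mwm w mwm w mwm w mwm w mwm w mwm w mwm w mwm; concatenated:

mwmwmwmwmwmwmwmwmwmwmwmwmwmwmwmwmwmwmwmwmwm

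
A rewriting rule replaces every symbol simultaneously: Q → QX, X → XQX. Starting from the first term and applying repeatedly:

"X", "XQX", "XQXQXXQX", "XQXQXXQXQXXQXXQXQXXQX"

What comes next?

φ(XQXQXXQXQXXQXXQXQXXQX) expands symbol-by-symbol to XQX QX XQX QX XQX XQX QX XQX QX XQX XQX QX XQX XQX QX XQX QX XQX XQX QX XQX; joining the 21 pieces gives the next term.

XQXQXXQXQXXQXXQXQXXQXQXXQXXQXQXXQXXQXQXXQXQXXQXXQXQXXQX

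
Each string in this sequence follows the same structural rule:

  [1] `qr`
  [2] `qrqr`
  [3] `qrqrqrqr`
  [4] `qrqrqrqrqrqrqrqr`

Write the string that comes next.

s(k+1) = s(k)·s(k) — each term doubles the last.
One more doubling of qrqrqrqrqrqrqrqr gives the answer.

qrqrqrqrqrqrqrqrqrqrqrqrqrqrqrqr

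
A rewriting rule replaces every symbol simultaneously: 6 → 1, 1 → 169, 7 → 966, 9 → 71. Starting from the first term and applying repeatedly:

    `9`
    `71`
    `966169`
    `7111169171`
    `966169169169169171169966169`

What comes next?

φ(966169169169169171169966169) expands symbol-by-symbol to 71 1 1 169 1 71 169 1 71 169 1 71 169 1 71 169 966 169 169 1 71 71 1 1 169 1 71; joining the 27 pieces gives the next term.

71111691711691711691711691711699661691691717111169171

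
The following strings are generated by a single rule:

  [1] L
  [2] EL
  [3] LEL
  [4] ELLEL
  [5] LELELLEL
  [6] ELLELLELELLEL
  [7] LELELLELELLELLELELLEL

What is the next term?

ELLELLELELLELLELELLELELLELLELELLEL

Each term (from the third on) is the two preceding terms concatenated in order: term 3 = L·EL = LEL.
So term 8 is ELLELLELELLEL·LELELLELELLELLELELLEL.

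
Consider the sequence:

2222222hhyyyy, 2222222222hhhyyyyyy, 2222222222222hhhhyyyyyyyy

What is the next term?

2222222222222222hhhhhyyyyyyyyyy

Term n consists of 3n+1 2's, followed by n h's, followed by 2n y's, where the shown terms are n = 2, 3, 4.
At n = 5 the blocks have lengths 16, 5, 10.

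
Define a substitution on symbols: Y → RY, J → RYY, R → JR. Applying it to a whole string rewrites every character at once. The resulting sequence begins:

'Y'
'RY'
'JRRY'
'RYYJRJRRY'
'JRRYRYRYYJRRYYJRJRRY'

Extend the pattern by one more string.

RYYJRJRRYJRRYJRRYRYRYYJRJRRYRYRYYJRRYYJRJRRY

Replace each of the 20 characters of JRRYRYRYYJRRYYJRJRRY in place — RYY JR JR RY JR RY JR RY RY RYY JR JR RY RY RYY JR RYY JR JR RY — and concatenate.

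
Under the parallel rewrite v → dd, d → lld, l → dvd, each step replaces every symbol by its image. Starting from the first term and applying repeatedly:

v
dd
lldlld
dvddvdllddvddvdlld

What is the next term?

lldddlldlldddllddvddvdlldlldddlldlldddllddvddvdlld

Replace each of the 18 characters of dvddvdllddvddvdlld in place — lld dd lld lld dd lld dvd dvd lld lld dd lld lld dd lld dvd dvd lld — and concatenate.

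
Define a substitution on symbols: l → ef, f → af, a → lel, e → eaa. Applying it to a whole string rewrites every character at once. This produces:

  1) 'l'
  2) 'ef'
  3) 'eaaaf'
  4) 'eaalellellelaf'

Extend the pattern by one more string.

eaalellelefeaaefefeaaefefeaaeflelaf

Replace each of the 14 characters of eaalellellelaf in place — eaa lel lel ef eaa ef ef eaa ef ef eaa ef lel af — and concatenate.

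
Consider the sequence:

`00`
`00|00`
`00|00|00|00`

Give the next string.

Every step duplicates the string with '|' between the halves.
One more doubling of 00|00|00|00 gives the answer.

00|00|00|00|00|00|00|00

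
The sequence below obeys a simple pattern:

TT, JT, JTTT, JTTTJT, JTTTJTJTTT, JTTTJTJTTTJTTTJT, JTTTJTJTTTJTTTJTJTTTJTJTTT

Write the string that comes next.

JTTTJTJTTTJTTTJTJTTTJTJTTTJTTTJTJTTTJTTTJT

Each term (from the third on) is the previous term followed by the one before it: term 3 = JT·TT = JTTT.
The next term joins JTTTJTJTTTJTTTJTJTTTJTJTTT and JTTTJTJTTTJTTTJT.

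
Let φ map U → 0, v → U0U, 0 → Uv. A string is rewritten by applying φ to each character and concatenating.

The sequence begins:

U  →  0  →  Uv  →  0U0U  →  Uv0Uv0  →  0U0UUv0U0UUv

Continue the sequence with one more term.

Uv0Uv00U0UUv0Uv00U0U

Apply φ to 0U0UUv0U0UUv symbol by symbol: 0→Uv, U→0, 0→Uv, U→0, U→0, v→U0U, 0→Uv, U→0, 0→Uv, U→0, U→0, v→U0U; joined: Uv 0 Uv 0 0 U0U Uv 0 Uv 0 0 U0U.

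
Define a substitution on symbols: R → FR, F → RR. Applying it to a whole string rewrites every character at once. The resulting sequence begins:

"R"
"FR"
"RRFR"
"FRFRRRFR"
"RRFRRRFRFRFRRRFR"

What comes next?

FRFRRRFRFRFRRRFRRRFRRRFRFRFRRRFR

Replace each of the 16 characters of RRFRRRFRFRFRRRFR in place — FR FR RR FR FR FR RR FR RR FR RR FR FR FR RR FR — and concatenate.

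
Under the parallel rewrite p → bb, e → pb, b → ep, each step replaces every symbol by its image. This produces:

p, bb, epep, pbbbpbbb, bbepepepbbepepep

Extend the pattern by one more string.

epeppbbbpbbbpbbbepeppbbbpbbbpbbb

φ(bbepepepbbepepep) expands symbol-by-symbol to ep ep pb bb pb bb pb bb ep ep pb bb pb bb pb bb; joining the 16 pieces gives the next term.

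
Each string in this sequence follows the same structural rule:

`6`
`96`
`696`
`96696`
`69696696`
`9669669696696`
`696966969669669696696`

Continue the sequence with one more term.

9669669696696696966969669669696696

Each term (from the third on) is the two preceding terms concatenated in order: term 3 = 6·96 = 696.
The next term joins 9669669696696 and 696966969669669696696.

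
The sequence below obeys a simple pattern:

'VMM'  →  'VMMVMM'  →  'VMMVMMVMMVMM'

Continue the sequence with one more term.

VMMVMMVMMVMMVMMVMMVMMVMM

s(k+1) = s(k)·s(k) — each term doubles the last.
So the next term is two copies of VMMVMMVMMVMM.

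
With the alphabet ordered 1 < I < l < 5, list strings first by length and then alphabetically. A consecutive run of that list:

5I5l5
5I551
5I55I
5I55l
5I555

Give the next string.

The successor of 5I555 increments the rightmost position that isn't already 5 and resets every position after it to 1.

5l111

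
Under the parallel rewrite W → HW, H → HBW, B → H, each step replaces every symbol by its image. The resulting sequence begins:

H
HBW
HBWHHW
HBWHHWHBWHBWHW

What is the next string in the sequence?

HBWHHWHBWHBWHWHBWHHWHBWHHWHBWHW

Applying the rule to each of the 14 symbols of HBWHHWHBWHBWHW gives the pieces HBW H HW HBW HBW HW HBW H HW HBW H HW HBW HW, which concatenate to the answer.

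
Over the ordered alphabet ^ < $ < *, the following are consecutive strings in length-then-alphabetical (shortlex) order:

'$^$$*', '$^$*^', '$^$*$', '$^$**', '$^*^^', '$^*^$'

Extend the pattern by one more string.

$^*^*

Treat $^*^$ as a base-3 numeral over the given alphabet and add one, carrying through any trailing *'s.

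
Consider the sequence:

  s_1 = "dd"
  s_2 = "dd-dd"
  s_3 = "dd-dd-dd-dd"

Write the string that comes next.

s(k+1) = s(k)·-·s(k) — each term doubles the last with '-' between the halves.
So the next term is two copies of dd-dd-dd-dd with '-' between the halves.

dd-dd-dd-dd-dd-dd-dd-dd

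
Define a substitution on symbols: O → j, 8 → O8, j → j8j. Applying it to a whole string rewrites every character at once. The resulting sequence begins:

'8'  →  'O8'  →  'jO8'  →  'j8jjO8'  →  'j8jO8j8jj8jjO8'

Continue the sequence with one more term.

Replace each of the 14 characters of j8jO8j8jj8jjO8 in place — j8j O8 j8j j O8 j8j O8 j8j j8j O8 j8j j8j j O8 — and concatenate.

j8jO8j8jjO8j8jO8j8jj8jO8j8jj8jjO8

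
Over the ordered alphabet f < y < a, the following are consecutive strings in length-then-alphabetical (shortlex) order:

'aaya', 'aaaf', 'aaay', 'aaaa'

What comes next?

fffff

aaaa is the last string of length 4, so the next is the first of length 5: f repeated 5 times.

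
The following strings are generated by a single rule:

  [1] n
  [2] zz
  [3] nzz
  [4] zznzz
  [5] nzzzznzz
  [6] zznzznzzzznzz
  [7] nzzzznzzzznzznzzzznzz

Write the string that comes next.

zznzznzzzznzznzzzznzzzznzznzzzznzz

Each term (from the third on) is the two preceding terms concatenated in order: term 3 = n·zz = nzz.
So term 8 is zznzznzzzznzz·nzzzznzzzznzznzzzznzz.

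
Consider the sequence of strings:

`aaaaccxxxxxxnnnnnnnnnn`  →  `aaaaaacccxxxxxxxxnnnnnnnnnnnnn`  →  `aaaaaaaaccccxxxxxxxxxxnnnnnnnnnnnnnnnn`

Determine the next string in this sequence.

aaaaaaaaaacccccxxxxxxxxxxxxnnnnnnnnnnnnnnnnnnn

Term n consists of 2n-2 a's, followed by n-1 c's, followed by 2n x's, followed by 3n+1 n's, where the shown terms are n = 3, 4, 5.
For the next term, n = 6, so the run lengths are 10, 5, 12, 19.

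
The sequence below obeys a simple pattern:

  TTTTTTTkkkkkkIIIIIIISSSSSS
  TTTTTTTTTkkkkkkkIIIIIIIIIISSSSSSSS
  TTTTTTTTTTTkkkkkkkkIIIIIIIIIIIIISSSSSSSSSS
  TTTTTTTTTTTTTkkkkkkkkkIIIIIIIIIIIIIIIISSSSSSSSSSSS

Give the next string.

The n-th term is 2n+1 T's then n+3 k's then 3n-2 I's then 2n S's, where the shown terms are n = 3, 4, 5, 6.
For the next term, n = 7, so the run lengths are 15, 10, 19, 14.

TTTTTTTTTTTTTTTkkkkkkkkkkIIIIIIIIIIIIIIIIIIISSSSSSSSSSSSSS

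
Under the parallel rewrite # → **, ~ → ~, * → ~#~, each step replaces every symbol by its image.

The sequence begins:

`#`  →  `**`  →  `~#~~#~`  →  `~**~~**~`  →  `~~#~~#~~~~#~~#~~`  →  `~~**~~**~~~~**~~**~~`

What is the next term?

~~~#~~#~~~~#~~#~~~~~~#~~#~~~~#~~#~~~

Applying the rule to each of the 20 symbols of ~~**~~**~~~~**~~**~~ gives the pieces ~ ~ ~#~ ~#~ ~ ~ ~#~ ~#~ ~ ~ ~ ~ ~#~ ~#~ ~ ~ ~#~ ~#~ ~ ~, which concatenate to the answer.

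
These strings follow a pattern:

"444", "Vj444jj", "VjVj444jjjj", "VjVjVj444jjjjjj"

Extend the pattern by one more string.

Each term wraps the previous one in Vj on the left and jj on the right.
Applying this once more to VjVjVj444jjjjjj:

VjVjVjVj444jjjjjjjj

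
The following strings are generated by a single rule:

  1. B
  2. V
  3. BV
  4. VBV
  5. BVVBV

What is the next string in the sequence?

From term 3 onward, concatenate the second-to-last term with the last: B·V = BV, V·BV = VBV, …
Continuing: VBV · BVVBV gives term 6.

VBVBVVBV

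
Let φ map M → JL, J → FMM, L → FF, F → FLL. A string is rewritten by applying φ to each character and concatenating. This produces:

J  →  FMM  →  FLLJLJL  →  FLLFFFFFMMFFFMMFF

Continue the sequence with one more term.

FLLFFFFFLLFLLFLLFLLFLLJLJLFLLFLLFLLJLJLFLLFLL

Replace each of the 17 characters of FLLFFFFFMMFFFMMFF in place — FLL FF FF FLL FLL FLL FLL FLL JL JL FLL FLL FLL JL JL FLL FLL — and concatenate.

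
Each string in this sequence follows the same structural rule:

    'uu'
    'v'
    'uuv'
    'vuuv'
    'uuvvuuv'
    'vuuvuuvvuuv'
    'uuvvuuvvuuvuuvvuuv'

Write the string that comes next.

vuuvuuvvuuvuuvvuuvvuuvuuvvuuv

Each term (from the third on) is the two preceding terms concatenated in order: term 3 = uu·v = uuv.
So term 8 is vuuvuuvvuuv·uuvvuuvvuuvuuvvuuv.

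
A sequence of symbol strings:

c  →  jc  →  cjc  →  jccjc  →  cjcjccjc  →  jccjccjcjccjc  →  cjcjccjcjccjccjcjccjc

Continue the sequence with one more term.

jccjccjcjccjccjcjccjcjccjccjcjccjc

This is a Fibonacci-style word recurrence s(k) = s(k−2)·s(k−1): e.g. c·jc = cjc.
Continuing: jccjccjcjccjc · cjcjccjcjccjccjcjccjc gives term 8.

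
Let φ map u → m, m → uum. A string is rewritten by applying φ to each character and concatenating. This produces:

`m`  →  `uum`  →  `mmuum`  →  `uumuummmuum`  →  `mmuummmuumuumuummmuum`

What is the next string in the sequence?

uumuummmuumuumuummmuummmuummmuumuumuummmuum

φ(mmuummmuumuumuummmuum) expands symbol-by-symbol to uum uum m m uum uum uum m m uum m m uum m m uum uum uum m m uum; joining the 21 pieces gives the next term.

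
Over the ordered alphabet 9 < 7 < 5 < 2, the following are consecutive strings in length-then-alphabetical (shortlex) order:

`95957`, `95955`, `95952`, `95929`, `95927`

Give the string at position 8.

Continuing the enumeration 3 steps past 95927: 95927 → 95925 → 95922 → (answer).

95799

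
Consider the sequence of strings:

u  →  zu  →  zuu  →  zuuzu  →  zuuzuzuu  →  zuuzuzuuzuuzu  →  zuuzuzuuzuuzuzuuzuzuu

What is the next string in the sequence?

zuuzuzuuzuuzuzuuzuzuuzuuzuzuuzuuzu

Each term (from the third on) is the previous term followed by the one before it: term 3 = zu·u = zuu.
Continuing: zuuzuzuuzuuzuzuuzuzuu · zuuzuzuuzuuzu gives term 8.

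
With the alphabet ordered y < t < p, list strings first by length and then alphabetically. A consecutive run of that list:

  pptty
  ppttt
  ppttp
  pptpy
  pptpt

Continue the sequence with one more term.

pptpp

Find the rightmost character of pptpt below p, bump it to the next letter, and reset everything to its right to y.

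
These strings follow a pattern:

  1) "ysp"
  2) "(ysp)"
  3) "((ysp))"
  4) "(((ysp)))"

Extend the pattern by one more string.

Each term wraps the previous one in ( on the left and ) on the right.
Applying this once more to (((ysp))):

((((ysp))))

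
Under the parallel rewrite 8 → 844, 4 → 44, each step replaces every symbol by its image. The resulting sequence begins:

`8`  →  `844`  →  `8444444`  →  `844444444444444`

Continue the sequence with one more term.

Applying the rule to each of the 15 symbols of 844444444444444 gives the pieces 844 44 44 44 44 44 44 44 44 44 44 44 44 44 44, which concatenate to the answer.

8444444444444444444444444444444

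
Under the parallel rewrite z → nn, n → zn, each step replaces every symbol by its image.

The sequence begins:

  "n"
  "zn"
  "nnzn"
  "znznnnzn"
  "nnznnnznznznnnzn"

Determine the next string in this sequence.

Rewriting the 16 symbols of nnznnnznznznnnzn one by one yields zn zn nn zn zn zn nn zn nn zn nn zn zn zn nn zn; concatenated:

znznnnznznznnnznnnznnnznznznnnzn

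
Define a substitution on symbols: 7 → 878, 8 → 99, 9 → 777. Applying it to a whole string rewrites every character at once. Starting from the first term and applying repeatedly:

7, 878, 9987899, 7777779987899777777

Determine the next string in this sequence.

8788788788788788787777779987899777777878878878878878878

Applying the rule to each of the 19 symbols of 7777779987899777777 gives the pieces 878 878 878 878 878 878 777 777 99 878 99 777 777 878 878 878 878 878 878, which concatenate to the answer.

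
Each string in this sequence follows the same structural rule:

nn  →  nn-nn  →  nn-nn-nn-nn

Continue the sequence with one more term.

Each string is two copies of the previous one joined by '-'.
One more doubling of nn-nn-nn-nn gives the answer.

nn-nn-nn-nn-nn-nn-nn-nn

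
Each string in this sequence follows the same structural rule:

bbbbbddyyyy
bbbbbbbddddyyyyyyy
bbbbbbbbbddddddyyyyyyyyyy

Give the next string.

bbbbbbbbbbbddddddddyyyyyyyyyyyyy

Reading off run lengths: b runs 5, 7, 9; d runs 2, 4, 6; y runs 4, 7, 10 — each is linear in n (n = 1, 2, …).
Setting n = 4 gives 11, 8, 13 characters in each block.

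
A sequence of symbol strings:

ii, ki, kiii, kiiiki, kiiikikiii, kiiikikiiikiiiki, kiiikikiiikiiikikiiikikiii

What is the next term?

kiiikikiiikiiikikiiikikiiikiiikikiiikiiiki

Each term (from the third on) is the previous term followed by the one before it: term 3 = ki·ii = kiii.
Continuing: kiiikikiiikiiikikiiikikiii · kiiikikiiikiiiki gives term 8.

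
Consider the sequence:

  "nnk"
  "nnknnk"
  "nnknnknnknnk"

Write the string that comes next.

Each string is two copies of the previous one concatenated.
So the next term is two copies of nnknnknnknnk.

nnknnknnknnknnknnknnknnk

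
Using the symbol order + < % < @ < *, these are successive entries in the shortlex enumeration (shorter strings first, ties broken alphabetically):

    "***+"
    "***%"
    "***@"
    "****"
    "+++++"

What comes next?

++++%

Find the rightmost character of +++++ below *, bump it to the next letter, and reset everything to its right to +.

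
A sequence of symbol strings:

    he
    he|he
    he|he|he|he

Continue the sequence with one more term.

Each string is two copies of the previous one joined by '|'.
One more doubling of he|he|he|he gives the answer.

he|he|he|he|he|he|he|he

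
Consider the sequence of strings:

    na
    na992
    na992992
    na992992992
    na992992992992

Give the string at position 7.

Each term is the previous one with 992 appended.
From na992992992992, 2 further steps: na992992992992 → na992992992992992 → (answer).

na992992992992992992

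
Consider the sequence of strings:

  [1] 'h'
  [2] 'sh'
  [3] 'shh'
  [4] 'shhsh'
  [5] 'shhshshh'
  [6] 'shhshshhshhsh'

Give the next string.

This is a Fibonacci-style word recurrence s(k) = s(k−1)·s(k−2): e.g. sh·h = shh.
So term 7 is shhshshhshhsh·shhshshh.

shhshshhshhshshhshshh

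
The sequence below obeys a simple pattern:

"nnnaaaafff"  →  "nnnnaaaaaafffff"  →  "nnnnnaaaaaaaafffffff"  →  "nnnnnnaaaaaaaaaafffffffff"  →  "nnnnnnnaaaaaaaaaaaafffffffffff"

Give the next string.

nnnnnnnnaaaaaaaaaaaaaafffffffffffff

Reading off run lengths: n runs 3, 4, 5, 6, 7; a runs 4, 6, 8, 10, 12; f runs 3, 5, 7, 9, 11 — each is linear in n, where the shown terms are n = 2, 3, 4, 5, 6.
At n = 7 the blocks have lengths 8, 14, 13.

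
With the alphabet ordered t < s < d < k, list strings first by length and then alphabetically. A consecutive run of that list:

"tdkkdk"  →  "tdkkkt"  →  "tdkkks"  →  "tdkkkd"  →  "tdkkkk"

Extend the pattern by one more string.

tktttt

The successor of tdkkkk increments the rightmost position that isn't already k and resets every position after it to t.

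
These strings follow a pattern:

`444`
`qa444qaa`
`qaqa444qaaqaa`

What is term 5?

qaqaqaqa444qaaqaaqaaqaa

s(k+1) = qa·s(k)·qaa, so each term gains qa as a prefix and qaa as a suffix.
From qaqa444qaaqaa, 2 further steps: qaqa444qaaqaa → qaqaqa444qaaqaaqaa → (answer).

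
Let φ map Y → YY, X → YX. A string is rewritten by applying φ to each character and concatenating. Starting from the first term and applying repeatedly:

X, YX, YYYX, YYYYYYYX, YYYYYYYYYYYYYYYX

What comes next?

YYYYYYYYYYYYYYYYYYYYYYYYYYYYYYYX

φ(YYYYYYYYYYYYYYYX) expands symbol-by-symbol to YY YY YY YY YY YY YY YY YY YY YY YY YY YY YY YX; joining the 16 pieces gives the next term.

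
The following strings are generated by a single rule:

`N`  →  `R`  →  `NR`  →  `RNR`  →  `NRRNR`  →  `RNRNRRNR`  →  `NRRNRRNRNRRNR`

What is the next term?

RNRNRRNRNRRNRRNRNRRNR

Each term (from the third on) is the two preceding terms concatenated in order: term 3 = N·R = NR.
So term 8 is RNRNRRNR·NRRNRRNRNRRNR.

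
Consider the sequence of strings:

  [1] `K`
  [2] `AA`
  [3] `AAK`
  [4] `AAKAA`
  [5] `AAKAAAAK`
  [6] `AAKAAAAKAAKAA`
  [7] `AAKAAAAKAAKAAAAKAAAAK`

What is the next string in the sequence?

Each term (from the third on) is the previous term followed by the one before it: term 3 = AA·K = AAK.
The next term joins AAKAAAAKAAKAAAAKAAAAK and AAKAAAAKAAKAA.

AAKAAAAKAAKAAAAKAAAAKAAKAAAAKAAKAA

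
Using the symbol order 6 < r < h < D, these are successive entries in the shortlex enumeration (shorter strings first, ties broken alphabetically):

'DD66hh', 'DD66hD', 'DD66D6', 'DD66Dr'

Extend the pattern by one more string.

DD66Dh

The successor of DD66Dr increments the rightmost position that isn't already D and resets every position after it to 6.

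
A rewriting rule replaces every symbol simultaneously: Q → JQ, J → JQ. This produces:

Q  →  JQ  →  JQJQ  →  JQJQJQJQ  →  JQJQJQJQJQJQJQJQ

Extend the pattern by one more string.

Rewriting the 16 symbols of JQJQJQJQJQJQJQJQ one by one yields JQ JQ JQ JQ JQ JQ JQ JQ JQ JQ JQ JQ JQ JQ JQ JQ; concatenated:

JQJQJQJQJQJQJQJQJQJQJQJQJQJQJQJQ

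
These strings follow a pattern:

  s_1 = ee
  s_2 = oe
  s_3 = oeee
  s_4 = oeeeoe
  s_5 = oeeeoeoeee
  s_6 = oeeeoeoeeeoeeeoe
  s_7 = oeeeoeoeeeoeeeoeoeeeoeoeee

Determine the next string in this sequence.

oeeeoeoeeeoeeeoeoeeeoeoeeeoeeeoeoeeeoeeeoe

From term 3 onward, concatenate the last term with the second-to-last: oe·ee = oeee, oeee·oe = oeeeoe, …
The next term joins oeeeoeoeeeoeeeoeoeeeoeoeee and oeeeoeoeeeoeeeoe.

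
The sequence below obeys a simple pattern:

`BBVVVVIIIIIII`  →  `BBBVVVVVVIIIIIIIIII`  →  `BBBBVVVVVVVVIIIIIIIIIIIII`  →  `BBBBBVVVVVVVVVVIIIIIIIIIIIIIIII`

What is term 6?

Term n consists of n B's, followed by 2n V's, followed by 3n+1 I's, where the shown terms are n = 2, 3, 4, 5.
Setting n = 7 gives 7, 14, 22 characters in each block.

BBBBBBBVVVVVVVVVVVVVVIIIIIIIIIIIIIIIIIIIIII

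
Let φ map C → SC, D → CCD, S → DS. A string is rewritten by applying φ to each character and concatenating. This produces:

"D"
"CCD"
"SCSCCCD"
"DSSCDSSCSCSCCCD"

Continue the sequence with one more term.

CCDDSDSSCCCDDSDSSCDSSCDSSCSCSCCCD

Replace each of the 15 characters of DSSCDSSCSCSCCCD in place — CCD DS DS SC CCD DS DS SC DS SC DS SC SC SC CCD — and concatenate.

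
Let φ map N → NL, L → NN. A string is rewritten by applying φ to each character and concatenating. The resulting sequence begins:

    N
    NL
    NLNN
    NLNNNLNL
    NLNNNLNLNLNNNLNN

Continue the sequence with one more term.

NLNNNLNLNLNNNLNNNLNNNLNLNLNNNLNL

Applying the rule to each of the 16 symbols of NLNNNLNLNLNNNLNN gives the pieces NL NN NL NL NL NN NL NN NL NN NL NL NL NN NL NL, which concatenate to the answer.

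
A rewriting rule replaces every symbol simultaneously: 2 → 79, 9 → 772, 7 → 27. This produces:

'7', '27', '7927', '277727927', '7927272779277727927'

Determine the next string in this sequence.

27772792779277927277727927272779277727927

Replace each of the 19 characters of 7927272779277727927 in place — 27 772 79 27 79 27 79 27 27 772 79 27 27 27 79 27 772 79 27 — and concatenate.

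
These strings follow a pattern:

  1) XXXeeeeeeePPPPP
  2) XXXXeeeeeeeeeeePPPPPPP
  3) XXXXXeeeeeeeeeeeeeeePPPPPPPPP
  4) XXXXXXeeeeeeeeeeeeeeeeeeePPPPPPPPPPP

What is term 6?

XXXXXXXXeeeeeeeeeeeeeeeeeeeeeeeeeeePPPPPPPPPPPPPPP

Reading off run lengths: X runs 3, 4, 5, 6; e runs 7, 11, 15, 19; P runs 5, 7, 9, 11 — each is linear in n, where the shown terms are n = 2, 3, 4, 5.
Setting n = 7 gives 8, 27, 15 characters in each block.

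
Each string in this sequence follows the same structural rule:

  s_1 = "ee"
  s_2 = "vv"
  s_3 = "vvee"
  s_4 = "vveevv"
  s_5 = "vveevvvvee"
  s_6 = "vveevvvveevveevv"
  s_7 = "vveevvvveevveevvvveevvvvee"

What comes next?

From term 3 onward, concatenate the last term with the second-to-last: vv·ee = vvee, vvee·vv = vveevv, …
The next term joins vveevvvveevveevvvveevvvvee and vveevvvveevveevv.

vveevvvveevveevvvveevvvveevveevvvveevveevv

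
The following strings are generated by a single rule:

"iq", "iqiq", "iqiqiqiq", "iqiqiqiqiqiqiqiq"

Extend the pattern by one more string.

iqiqiqiqiqiqiqiqiqiqiqiqiqiqiqiq

Each string is two copies of the previous one concatenated.
One more doubling of iqiqiqiqiqiqiqiq gives the answer.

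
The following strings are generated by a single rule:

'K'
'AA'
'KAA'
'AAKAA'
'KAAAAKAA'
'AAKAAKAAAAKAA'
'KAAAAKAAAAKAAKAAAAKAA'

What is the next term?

Each term (from the third on) is the two preceding terms concatenated in order: term 3 = K·AA = KAA.
So term 8 is AAKAAKAAAAKAA·KAAAAKAAAAKAAKAAAAKAA.

AAKAAKAAAAKAAKAAAAKAAAAKAAKAAAAKAA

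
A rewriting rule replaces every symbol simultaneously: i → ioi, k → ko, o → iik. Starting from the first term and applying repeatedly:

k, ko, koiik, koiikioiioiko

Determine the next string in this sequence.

Rewriting the 13 symbols of koiikioiioiko one by one yields ko iik ioi ioi ko ioi iik ioi ioi iik ioi ko iik; concatenated:

koiikioiioikoioiiikioiioiiikioikoiik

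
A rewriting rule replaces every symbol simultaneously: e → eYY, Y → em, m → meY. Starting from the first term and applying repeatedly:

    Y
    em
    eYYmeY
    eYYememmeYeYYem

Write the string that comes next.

Rewriting the 15 symbols of eYYememmeYeYYem one by one yields eYY em em eYY meY eYY meY meY eYY em eYY em em eYY meY; concatenated:

eYYememeYYmeYeYYmeYmeYeYYemeYYememeYYmeY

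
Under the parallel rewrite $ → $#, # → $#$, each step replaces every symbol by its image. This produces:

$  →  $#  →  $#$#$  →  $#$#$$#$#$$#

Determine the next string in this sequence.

$#$#$$#$#$$#$#$#$$#$#$$#$#$#$

Apply φ to $#$#$$#$#$$# symbol by symbol: $→$#, #→$#$, $→$#, #→$#$, $→$#, $→$#, #→$#$, $→$#, #→$#$, $→$#, $→$#, #→$#$; joined: $# $#$ $# $#$ $# $# $#$ $# $#$ $# $# $#$.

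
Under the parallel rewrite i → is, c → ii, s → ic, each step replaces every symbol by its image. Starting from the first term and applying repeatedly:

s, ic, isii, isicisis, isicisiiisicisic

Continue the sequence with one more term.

φ(isicisiiisicisic) expands symbol-by-symbol to is ic is ii is ic is is is ic is ii is ic is ii; joining the 16 pieces gives the next term.

isicisiiisicisisisicisiiisicisii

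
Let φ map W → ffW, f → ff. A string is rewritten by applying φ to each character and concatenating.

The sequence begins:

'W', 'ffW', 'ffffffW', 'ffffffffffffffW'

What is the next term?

ffffffffffffffffffffffffffffffW

Applying the rule to each of the 15 symbols of ffffffffffffffW gives the pieces ff ff ff ff ff ff ff ff ff ff ff ff ff ff ffW, which concatenate to the answer.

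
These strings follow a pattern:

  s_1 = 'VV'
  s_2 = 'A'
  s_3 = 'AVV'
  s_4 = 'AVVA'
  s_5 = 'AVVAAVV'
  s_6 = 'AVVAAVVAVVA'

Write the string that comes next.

From term 3 onward, concatenate the last term with the second-to-last: A·VV = AVV, AVV·A = AVVA, …
The next term joins AVVAAVVAVVA and AVVAAVV.

AVVAAVVAVVAAVVAAVV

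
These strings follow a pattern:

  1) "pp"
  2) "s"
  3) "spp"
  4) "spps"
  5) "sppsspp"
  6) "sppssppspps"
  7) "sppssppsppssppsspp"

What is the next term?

sppssppsppssppssppsppssppspps

Each term (from the third on) is the previous term followed by the one before it: term 3 = s·pp = spp.
So term 8 is sppssppsppssppsspp·sppssppspps.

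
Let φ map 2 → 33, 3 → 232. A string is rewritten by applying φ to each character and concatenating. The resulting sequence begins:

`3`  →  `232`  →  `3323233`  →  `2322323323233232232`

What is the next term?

Applying the rule to each of the 19 symbols of 2322323323233232232 gives the pieces 33 232 33 33 232 33 232 232 33 232 33 232 232 33 232 33 33 232 33, which concatenate to the answer.

33232333323233232232332323323223233232333323233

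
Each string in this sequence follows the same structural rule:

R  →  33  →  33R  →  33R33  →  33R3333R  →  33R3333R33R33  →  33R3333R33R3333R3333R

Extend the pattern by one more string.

This is a Fibonacci-style word recurrence s(k) = s(k−1)·s(k−2): e.g. 33·R = 33R.
The next term joins 33R3333R33R3333R3333R and 33R3333R33R33.

33R3333R33R3333R3333R33R3333R33R33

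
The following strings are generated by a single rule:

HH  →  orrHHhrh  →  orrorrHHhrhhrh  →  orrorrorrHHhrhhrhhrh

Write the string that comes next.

Each term wraps the previous one in orr on the left and hrh on the right.
One more step from orrorrorrHHhrhhrhhrh gives the answer.

orrorrorrorrHHhrhhrhhrhhrh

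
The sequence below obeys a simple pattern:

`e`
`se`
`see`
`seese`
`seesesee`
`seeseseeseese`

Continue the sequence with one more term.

Each term (from the third on) is the previous term followed by the one before it: term 3 = se·e = see.
The next term joins seeseseeseese and seesesee.

seeseseeseeseseesesee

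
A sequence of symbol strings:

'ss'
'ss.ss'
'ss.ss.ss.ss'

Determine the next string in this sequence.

s(k+1) = s(k)·.·s(k) — each term doubles the last with '.' between the halves.
Doubling ss.ss.ss.ss with '.' between the halves:

ss.ss.ss.ss.ss.ss.ss.ss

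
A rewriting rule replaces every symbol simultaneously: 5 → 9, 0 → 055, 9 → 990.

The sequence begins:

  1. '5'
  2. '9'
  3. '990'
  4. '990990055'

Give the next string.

Rewriting each symbol of 990990055: 9→990, 9→990, 0→055, 9→990, 9→990, 0→055, 0→055, 5→9, 5→9, which concatenates to 990 990 055 990 990 055 055 9 9.

99099005599099005505599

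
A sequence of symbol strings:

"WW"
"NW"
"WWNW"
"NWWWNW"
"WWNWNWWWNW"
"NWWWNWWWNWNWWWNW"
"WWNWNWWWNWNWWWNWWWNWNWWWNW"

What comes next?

NWWWNWWWNWNWWWNWWWNWNWWWNWNWWWNWWWNWNWWWNW

Each term (from the third on) is the two preceding terms concatenated in order: term 3 = WW·NW = WWNW.
The next term joins NWWWNWWWNWNWWWNW and WWNWNWWWNWNWWWNWWWNWNWWWNW.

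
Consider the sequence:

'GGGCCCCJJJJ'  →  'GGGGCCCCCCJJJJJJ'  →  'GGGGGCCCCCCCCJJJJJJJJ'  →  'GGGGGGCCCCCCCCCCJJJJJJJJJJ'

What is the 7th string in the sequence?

Term n consists of n+1 G's, followed by 2n C's, followed by 2n J's, where the shown terms are n = 2, 3, 4, 5.
For term 7, n = 8, so the run lengths are 9, 16, 16.

GGGGGGGGGCCCCCCCCCCCCCCCCJJJJJJJJJJJJJJJJ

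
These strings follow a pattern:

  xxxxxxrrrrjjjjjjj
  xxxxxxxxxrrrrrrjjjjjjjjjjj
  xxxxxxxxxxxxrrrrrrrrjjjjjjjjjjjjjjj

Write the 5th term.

xxxxxxxxxxxxxxxxxxrrrrrrrrrrrrjjjjjjjjjjjjjjjjjjjjjjj

Each string has the form x^{3n+3} r^{2n+2} j^{4n+3} (n = 1, 2, …).
Setting n = 5 gives 18, 12, 23 characters in each block.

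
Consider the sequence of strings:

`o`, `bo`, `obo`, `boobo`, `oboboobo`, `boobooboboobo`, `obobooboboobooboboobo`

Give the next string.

booboobobooboobobooboboobooboboobo

From term 3 onward, concatenate the second-to-last term with the last: o·bo = obo, bo·obo = boobo, …
Continuing: boobooboboobo · obobooboboobooboboobo gives term 8.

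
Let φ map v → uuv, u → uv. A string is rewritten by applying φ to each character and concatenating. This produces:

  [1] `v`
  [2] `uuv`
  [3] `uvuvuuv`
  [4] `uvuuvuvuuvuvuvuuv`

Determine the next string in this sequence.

uvuuvuvuvuuvuvuuvuvuvuuvuvuuvuvuuvuvuvuuv

Replace each of the 17 characters of uvuuvuvuuvuvuvuuv in place — uv uuv uv uv uuv uv uuv uv uv uuv uv uuv uv uuv uv uv uuv — and concatenate.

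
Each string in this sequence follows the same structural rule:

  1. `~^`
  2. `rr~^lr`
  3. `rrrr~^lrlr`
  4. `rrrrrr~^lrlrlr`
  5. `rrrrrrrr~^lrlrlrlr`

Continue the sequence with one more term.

Every step adds rr to the front and lr to the end of the previous string.
Applying this once more to rrrrrrrr~^lrlrlrlr:

rrrrrrrrrr~^lrlrlrlrlr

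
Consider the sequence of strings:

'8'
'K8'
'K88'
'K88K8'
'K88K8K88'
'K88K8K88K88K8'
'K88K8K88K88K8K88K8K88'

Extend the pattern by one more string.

K88K8K88K88K8K88K8K88K88K8K88K88K8

Each term (from the third on) is the previous term followed by the one before it: term 3 = K8·8 = K88.
So term 8 is K88K8K88K88K8K88K8K88·K88K8K88K88K8.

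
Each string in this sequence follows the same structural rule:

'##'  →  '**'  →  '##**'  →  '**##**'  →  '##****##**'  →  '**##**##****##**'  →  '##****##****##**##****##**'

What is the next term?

**##**##****##**##****##****##**##****##**

This is a Fibonacci-style word recurrence s(k) = s(k−2)·s(k−1): e.g. ##·** = ##**.
So term 8 is **##**##****##**·##****##****##**##****##**.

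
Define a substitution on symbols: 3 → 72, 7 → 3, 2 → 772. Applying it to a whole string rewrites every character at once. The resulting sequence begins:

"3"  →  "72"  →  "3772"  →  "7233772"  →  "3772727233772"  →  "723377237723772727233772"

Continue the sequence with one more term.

37727272337727233772723377237723772727233772

φ(723377237723772727233772) expands symbol-by-symbol to 3 772 72 72 3 3 772 72 3 3 772 72 3 3 772 3 772 3 772 72 72 3 3 772; joining the 24 pieces gives the next term.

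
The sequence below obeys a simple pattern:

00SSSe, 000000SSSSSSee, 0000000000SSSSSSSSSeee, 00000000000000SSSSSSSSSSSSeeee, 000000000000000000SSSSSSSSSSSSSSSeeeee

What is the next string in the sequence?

Term n consists of 4n-2 0's, followed by 3n S's, followed by n e's (n = 1, 2, …).
For the next term, n = 6, so the run lengths are 22, 18, 6.

0000000000000000000000SSSSSSSSSSSSSSSSSSeeeeee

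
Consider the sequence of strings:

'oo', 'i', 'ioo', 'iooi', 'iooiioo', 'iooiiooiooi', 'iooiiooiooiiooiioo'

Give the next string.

iooiiooiooiiooiiooiooiiooiooi

Each term (from the third on) is the previous term followed by the one before it: term 3 = i·oo = ioo.
Continuing: iooiiooiooiiooiioo · iooiiooiooi gives term 8.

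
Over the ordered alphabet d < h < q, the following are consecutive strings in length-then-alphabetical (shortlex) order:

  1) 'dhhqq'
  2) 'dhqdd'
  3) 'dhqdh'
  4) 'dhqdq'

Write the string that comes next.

Treat dhqdq as a base-3 numeral over the given alphabet and add one, carrying through any trailing q's.

dhqhd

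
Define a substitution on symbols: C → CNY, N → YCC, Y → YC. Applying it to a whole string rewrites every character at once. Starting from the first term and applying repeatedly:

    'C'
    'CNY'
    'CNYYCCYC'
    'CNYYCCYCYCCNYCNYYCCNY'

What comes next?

Applying the rule to each of the 21 symbols of CNYYCCYCYCCNYCNYYCCNY gives the pieces CNY YCC YC YC CNY CNY YC CNY YC CNY CNY YCC YC CNY YCC YC YC CNY CNY YCC YC, which concatenate to the answer.

CNYYCCYCYCCNYCNYYCCNYYCCNYCNYYCCYCCNYYCCYCYCCNYCNYYCCYC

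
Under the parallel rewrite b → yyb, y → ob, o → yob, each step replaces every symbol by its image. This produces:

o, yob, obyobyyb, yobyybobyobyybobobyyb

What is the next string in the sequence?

obyobyybobobyybyobyybobyobyybobobyybyobyybyobyybobobyyb

φ(yobyybobyobyybobobyyb) expands symbol-by-symbol to ob yob yyb ob ob yyb yob yyb ob yob yyb ob ob yyb yob yyb yob yyb ob ob yyb; joining the 21 pieces gives the next term.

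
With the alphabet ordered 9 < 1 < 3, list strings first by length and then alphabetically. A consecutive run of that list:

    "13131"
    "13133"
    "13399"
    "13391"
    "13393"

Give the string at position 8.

Stepping forward 3 times from 13393: 13393 → 13319 → 13311, then the target.

13313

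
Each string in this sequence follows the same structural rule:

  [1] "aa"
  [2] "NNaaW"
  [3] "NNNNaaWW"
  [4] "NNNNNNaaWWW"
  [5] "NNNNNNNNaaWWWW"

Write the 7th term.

Every step adds NN to the front and W to the end of the previous string.
From NNNNNNNNaaWWWW, 2 further steps: NNNNNNNNaaWWWW → NNNNNNNNNNaaWWWWW → (answer).

NNNNNNNNNNNNaaWWWWWW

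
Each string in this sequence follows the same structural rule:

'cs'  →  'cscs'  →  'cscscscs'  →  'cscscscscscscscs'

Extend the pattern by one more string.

cscscscscscscscscscscscscscscscs

Each string is two copies of the previous one concatenated.
One more doubling of cscscscscscscscs gives the answer.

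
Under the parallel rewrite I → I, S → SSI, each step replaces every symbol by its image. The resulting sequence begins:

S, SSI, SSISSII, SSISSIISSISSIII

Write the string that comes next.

Replace each of the 15 characters of SSISSIISSISSIII in place — SSI SSI I SSI SSI I I SSI SSI I SSI SSI I I I — and concatenate.

SSISSIISSISSIIISSISSIISSISSIIII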